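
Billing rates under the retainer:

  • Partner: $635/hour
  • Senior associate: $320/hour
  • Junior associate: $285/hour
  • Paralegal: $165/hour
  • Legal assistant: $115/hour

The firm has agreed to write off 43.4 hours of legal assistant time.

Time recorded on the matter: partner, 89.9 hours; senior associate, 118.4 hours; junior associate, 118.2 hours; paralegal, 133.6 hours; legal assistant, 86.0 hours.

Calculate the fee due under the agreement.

Partner: 89.9 × $635 = $57,086.50
Senior associate: 118.4 × $320 = $37,888.00
Junior associate: 118.2 × $285 = $33,687.00
Paralegal: 133.6 × $165 = $22,044.00
Legal assistant: 86.0 × $115 = $9,890.00
Subtotal: $160,595.50
Write-off: 43.4 × $115 = $4,991.00
Total: $160,595.50 − $4,991.00 = $155,604.50

$155,604.50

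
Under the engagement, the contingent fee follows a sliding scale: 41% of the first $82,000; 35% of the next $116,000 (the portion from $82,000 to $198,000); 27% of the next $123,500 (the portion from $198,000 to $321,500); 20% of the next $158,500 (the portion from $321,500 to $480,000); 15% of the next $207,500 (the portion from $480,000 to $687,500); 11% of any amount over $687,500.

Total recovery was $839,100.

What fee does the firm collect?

First $82,000 at 41% = $33,620.00
Next $116,000 at 35% = $40,600.00
Next $123,500 at 27% = $33,345.00
Next $158,500 at 20% = $31,700.00
Next $207,500 at 15% = $31,125.00
Remaining $151,600 at 11% = $16,676.00
Fee: $33,620.00 + $40,600.00 + $33,345.00 + $31,700.00 + $31,125.00 + $16,676.00 = $187,066.00

$187,066.00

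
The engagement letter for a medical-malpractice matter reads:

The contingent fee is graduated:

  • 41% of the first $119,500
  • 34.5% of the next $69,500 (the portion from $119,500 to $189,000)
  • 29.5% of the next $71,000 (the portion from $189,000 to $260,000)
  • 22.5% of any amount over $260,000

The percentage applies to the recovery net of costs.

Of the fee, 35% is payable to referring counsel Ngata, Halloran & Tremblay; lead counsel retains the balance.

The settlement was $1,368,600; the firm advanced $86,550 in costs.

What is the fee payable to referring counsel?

$113,357.56

Fee base (net of costs): $1,368,600 − $86,550 = $1,282,050
First $119,500 at 41% = $48,995.00
Next $69,500 at 34.5% = $23,977.50
Next $71,000 at 29.5% = $20,945.00
Remaining $1,022,050 at 22.5% = $229,961.25
Fee: $48,995.00 + $23,977.50 + $20,945.00 + $229,961.25 = $323,878.75
Referral share: 35% of $323,878.75 = $113,357.56; lead counsel retains $323,878.75 − $113,357.56 = $210,521.19.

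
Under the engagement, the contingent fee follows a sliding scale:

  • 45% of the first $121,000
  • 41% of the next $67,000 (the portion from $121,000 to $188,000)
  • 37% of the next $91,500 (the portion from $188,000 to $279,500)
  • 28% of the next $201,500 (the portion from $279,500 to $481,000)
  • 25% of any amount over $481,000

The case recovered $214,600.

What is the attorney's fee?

First $121,000 at 45% = $54,450.00
Next $67,000 at 41% = $27,470.00
Remaining $26,600 at 37% = $9,842.00
Fee: $54,450.00 + $27,470.00 + $9,842.00 = $91,762.00

$91,762.00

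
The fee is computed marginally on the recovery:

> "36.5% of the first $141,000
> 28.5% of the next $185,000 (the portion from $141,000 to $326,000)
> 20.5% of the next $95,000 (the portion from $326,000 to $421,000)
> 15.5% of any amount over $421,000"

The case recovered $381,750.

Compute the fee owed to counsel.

First $141,000 at 36.5% = $51,465.00
Next $185,000 at 28.5% = $52,725.00
Remaining $55,750 at 20.5% = $11,428.75
Fee: $51,465.00 + $52,725.00 + $11,428.75 = $115,618.75

$115,618.75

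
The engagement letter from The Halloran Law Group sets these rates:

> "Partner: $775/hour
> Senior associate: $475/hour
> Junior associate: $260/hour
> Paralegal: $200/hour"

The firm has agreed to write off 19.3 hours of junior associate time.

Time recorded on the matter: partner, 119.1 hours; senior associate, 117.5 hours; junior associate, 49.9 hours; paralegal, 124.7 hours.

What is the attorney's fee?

$181,011.00

Partner: 119.1 × $775 = $92,302.50
Senior associate: 117.5 × $475 = $55,812.50
Junior associate: 49.9 × $260 = $12,974.00
Paralegal: 124.7 × $200 = $24,940.00
Subtotal: $186,029.00
Write-off: 19.3 × $260 = $5,018.00
Total: $186,029.00 − $5,018.00 = $181,011.00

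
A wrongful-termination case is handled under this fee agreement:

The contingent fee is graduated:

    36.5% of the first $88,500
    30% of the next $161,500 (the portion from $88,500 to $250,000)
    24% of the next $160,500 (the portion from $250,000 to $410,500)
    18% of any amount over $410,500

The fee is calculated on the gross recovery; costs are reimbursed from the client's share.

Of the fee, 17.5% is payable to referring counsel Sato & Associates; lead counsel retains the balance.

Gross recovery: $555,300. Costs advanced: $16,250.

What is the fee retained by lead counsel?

Fee base is the gross recovery, $555,300; costs are reimbursed separately.
First $88,500 at 36.5% = $32,302.50
Next $161,500 at 30% = $48,450.00
Next $160,500 at 24% = $38,520.00
Remaining $144,800 at 18% = $26,064.00
Fee: $32,302.50 + $48,450.00 + $38,520.00 + $26,064.00 = $145,336.50
Referral share: 17.5% of $145,336.50 = $25,433.89; lead counsel retains $145,336.50 − $25,433.89 = $119,902.61.

$119,902.61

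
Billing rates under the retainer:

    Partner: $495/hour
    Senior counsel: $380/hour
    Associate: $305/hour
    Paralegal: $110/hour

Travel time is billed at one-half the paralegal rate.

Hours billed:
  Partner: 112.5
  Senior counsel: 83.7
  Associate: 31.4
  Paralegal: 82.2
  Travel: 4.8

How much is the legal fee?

$106,376.50

Partner: 112.5 × $495 = $55,687.50
Senior counsel: 83.7 × $380 = $31,806.00
Associate: 31.4 × $305 = $9,577.00
Paralegal: 82.2 × $110 = $9,042.00
Subtotal: $55,687.50 + $31,806.00 + $9,577.00 + $9,042.00 = $106,112.50
Travel: 4.8 × ($110 ÷ 2) = 4.8 × $55.00 = $264.00
Total: $106,112.50 + $264.00 = $106,376.50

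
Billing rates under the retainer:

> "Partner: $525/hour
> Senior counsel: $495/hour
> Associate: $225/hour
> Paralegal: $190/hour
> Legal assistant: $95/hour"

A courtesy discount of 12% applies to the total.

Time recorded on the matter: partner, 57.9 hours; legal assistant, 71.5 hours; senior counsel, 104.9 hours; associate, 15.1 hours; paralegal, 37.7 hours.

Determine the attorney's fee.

$87,714.88

Partner: 57.9 × $525 = $30,397.50
Senior counsel: 104.9 × $495 = $51,925.50
Associate: 15.1 × $225 = $3,397.50
Paralegal: 37.7 × $190 = $7,163.00
Legal assistant: 71.5 × $95 = $6,792.50
Subtotal: $99,676.00
Less 12% discount: −$11,961.12
Total: $99,676.00 − $11,961.12 = $87,714.88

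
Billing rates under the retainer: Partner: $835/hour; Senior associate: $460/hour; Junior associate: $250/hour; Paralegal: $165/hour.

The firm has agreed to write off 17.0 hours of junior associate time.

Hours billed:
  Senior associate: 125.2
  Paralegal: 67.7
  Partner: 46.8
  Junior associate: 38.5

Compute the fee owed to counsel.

Partner: 46.8 × $835 = $39,078.00
Senior associate: 125.2 × $460 = $57,592.00
Junior associate: 38.5 × $250 = $9,625.00
Paralegal: 67.7 × $165 = $11,170.50
Subtotal: $117,465.50
Write-off: 17.0 × $250 = $4,250.00
Total: $117,465.50 − $4,250.00 = $113,215.50

$113,215.50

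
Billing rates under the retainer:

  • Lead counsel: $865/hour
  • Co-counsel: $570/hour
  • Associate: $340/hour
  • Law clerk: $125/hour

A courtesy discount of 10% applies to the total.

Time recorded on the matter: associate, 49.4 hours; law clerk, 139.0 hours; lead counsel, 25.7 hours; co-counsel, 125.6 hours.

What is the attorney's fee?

Lead counsel: 25.7 × $865 = $22,230.50
Co-counsel: 125.6 × $570 = $71,592.00
Associate: 49.4 × $340 = $16,796.00
Law clerk: 139.0 × $125 = $17,375.00
Subtotal: $127,993.50
Less 10% discount: −$12,799.35
Total: $127,993.50 − $12,799.35 = $115,194.15

$115,194.15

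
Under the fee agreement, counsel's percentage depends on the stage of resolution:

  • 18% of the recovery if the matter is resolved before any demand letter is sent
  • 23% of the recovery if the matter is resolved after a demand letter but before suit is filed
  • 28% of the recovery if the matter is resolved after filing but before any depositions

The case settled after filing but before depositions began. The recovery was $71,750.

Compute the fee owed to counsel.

$20,090.00

The matter settled after filing but before depositions began, so the 28% rate applies.
$71,750 × 28% = $20,090.00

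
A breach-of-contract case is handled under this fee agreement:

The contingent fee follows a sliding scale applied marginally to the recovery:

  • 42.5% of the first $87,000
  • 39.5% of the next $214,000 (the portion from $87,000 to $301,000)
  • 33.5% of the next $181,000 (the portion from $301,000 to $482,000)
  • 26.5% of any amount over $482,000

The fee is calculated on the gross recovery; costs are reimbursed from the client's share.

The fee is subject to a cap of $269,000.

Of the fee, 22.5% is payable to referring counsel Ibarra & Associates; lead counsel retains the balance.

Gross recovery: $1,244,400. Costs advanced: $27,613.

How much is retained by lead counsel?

$208,475.00

Fee base is the gross recovery, $1,244,400; costs are reimbursed separately.
First $87,000 at 42.5% = $36,975.00
Next $214,000 at 39.5% = $84,530.00
Next $181,000 at 33.5% = $60,635.00
Remaining $762,400 at 26.5% = $202,036.00
Fee: $36,975.00 + $84,530.00 + $60,635.00 + $202,036.00 = $384,176.00
$384,176.00 exceeds the $269,000 cap, so the fee is capped at $269,000.00.
Referral share: 22.5% of $269,000.00 = $60,525.00; lead counsel retains $269,000.00 − $60,525.00 = $208,475.00.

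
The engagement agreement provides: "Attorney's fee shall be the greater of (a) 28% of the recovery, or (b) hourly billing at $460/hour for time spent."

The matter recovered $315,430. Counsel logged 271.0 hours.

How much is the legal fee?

(a) 28% of $315,430 = $88,320.40
(b) 271.0 × $460 = $124,660.00
The greater is (b): $124,660.00.

$124,660.00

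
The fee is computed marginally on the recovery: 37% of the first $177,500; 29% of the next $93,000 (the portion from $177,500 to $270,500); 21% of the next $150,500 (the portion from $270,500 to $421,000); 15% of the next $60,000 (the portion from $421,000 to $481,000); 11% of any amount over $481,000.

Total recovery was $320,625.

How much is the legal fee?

First $177,500 at 37% = $65,675.00
Next $93,000 at 29% = $26,970.00
Remaining $50,125 at 21% = $10,526.25
Fee: $65,675.00 + $26,970.00 + $10,526.25 = $103,171.25

$103,171.25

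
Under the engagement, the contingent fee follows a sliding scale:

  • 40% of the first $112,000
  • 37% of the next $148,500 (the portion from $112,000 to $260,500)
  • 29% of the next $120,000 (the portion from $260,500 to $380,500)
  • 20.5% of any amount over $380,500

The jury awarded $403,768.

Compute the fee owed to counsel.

$139,314.94

First $112,000 at 40% = $44,800.00
Next $148,500 at 37% = $54,945.00
Next $120,000 at 29% = $34,800.00
Remaining $23,268 at 20.5% = $4,769.94
Fee: $44,800.00 + $54,945.00 + $34,800.00 + $4,769.94 = $139,314.94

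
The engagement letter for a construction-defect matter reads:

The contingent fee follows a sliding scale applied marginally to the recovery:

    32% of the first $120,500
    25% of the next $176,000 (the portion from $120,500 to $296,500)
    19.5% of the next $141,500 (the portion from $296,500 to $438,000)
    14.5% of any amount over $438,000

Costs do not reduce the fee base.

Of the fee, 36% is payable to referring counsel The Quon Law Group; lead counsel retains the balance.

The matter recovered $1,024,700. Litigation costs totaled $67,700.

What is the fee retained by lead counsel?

$124,943.36

Fee base is the gross recovery, $1,024,700; costs are reimbursed separately.
First $120,500 at 32% = $38,560.00
Next $176,000 at 25% = $44,000.00
Next $141,500 at 19.5% = $27,592.50
Remaining $586,700 at 14.5% = $85,071.50
Fee: $38,560.00 + $44,000.00 + $27,592.50 + $85,071.50 = $195,224.00
Referral share: 36% of $195,224.00 = $70,280.64; lead counsel retains $195,224.00 − $70,280.64 = $124,943.36.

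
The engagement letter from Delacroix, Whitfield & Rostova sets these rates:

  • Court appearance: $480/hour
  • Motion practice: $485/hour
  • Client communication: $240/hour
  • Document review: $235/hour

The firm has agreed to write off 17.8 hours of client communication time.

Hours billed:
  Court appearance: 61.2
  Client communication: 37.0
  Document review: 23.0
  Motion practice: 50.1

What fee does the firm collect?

$63,687.50

Court appearance: 61.2 × $480 = $29,376.00
Motion practice: 50.1 × $485 = $24,298.50
Client communication: 37.0 × $240 = $8,880.00
Document review: 23.0 × $235 = $5,405.00
Subtotal: $67,959.50
Write-off: 17.8 × $240 = $4,272.00
Total: $67,959.50 − $4,272.00 = $63,687.50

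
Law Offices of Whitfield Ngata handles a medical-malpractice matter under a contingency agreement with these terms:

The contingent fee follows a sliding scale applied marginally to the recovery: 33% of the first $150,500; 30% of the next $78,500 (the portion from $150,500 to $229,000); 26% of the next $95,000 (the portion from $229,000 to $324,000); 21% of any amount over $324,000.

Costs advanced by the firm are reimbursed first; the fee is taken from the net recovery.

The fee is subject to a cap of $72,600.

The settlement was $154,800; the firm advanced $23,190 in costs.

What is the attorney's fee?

$43,431.30

Fee base (net of costs): $154,800 − $23,190 = $131,610
First $131,610 at 33% = $43,431.30
$43,431.30 is under the $72,600 cap.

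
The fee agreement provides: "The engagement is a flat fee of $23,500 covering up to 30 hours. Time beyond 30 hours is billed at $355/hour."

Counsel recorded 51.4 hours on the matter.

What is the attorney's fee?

Flat fee: $23,500.00
Excess hours: 51.4 − 30 = 21.4
Overrun: 21.4 × $355 = $7,597.00
Total: $23,500.00 + $7,597.00 = $31,097.00

$31,097.00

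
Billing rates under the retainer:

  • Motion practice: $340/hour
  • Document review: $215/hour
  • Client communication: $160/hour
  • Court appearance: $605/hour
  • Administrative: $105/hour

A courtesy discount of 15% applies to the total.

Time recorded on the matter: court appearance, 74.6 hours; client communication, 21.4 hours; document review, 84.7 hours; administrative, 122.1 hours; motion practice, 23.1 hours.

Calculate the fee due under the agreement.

$74,325.70

Motion practice: 23.1 × $340 = $7,854.00
Document review: 84.7 × $215 = $18,210.50
Client communication: 21.4 × $160 = $3,424.00
Court appearance: 74.6 × $605 = $45,133.00
Administrative: 122.1 × $105 = $12,820.50
Subtotal: $87,442.00
Less 15% discount: −$13,116.30
Total: $87,442.00 − $13,116.30 = $74,325.70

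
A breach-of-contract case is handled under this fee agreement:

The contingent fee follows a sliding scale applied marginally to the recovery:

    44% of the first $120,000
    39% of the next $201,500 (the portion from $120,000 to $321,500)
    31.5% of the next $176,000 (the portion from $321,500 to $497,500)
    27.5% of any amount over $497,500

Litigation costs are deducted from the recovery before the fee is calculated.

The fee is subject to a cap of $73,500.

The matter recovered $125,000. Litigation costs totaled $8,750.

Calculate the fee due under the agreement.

$51,150.00

Fee base (net of costs): $125,000 − $8,750 = $116,250
First $116,250 at 44% = $51,150.00
$51,150.00 is under the $73,500 cap.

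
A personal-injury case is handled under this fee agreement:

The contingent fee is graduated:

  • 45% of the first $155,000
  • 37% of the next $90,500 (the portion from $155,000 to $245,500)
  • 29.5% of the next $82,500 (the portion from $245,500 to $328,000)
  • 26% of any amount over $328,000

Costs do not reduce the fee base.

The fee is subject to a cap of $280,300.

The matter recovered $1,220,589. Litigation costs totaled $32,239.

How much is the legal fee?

$280,300.00

Fee base is the gross recovery, $1,220,589; costs are reimbursed separately.
First $155,000 at 45% = $69,750.00
Next $90,500 at 37% = $33,485.00
Next $82,500 at 29.5% = $24,337.50
Remaining $892,589 at 26% = $232,073.14
Fee: $69,750.00 + $33,485.00 + $24,337.50 + $232,073.14 = $359,645.64
$359,645.64 exceeds the $280,300 cap, so the fee is capped at $280,300.00.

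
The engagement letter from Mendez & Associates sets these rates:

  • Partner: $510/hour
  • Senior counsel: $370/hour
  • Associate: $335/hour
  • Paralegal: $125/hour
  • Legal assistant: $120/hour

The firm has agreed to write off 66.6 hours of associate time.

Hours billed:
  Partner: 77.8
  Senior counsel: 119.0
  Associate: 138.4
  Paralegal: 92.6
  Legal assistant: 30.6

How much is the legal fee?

Partner: 77.8 × $510 = $39,678.00
Senior counsel: 119.0 × $370 = $44,030.00
Associate: 138.4 × $335 = $46,364.00
Paralegal: 92.6 × $125 = $11,575.00
Legal assistant: 30.6 × $120 = $3,672.00
Subtotal: $145,319.00
Write-off: 66.6 × $335 = $22,311.00
Total: $145,319.00 − $22,311.00 = $123,008.00

$123,008.00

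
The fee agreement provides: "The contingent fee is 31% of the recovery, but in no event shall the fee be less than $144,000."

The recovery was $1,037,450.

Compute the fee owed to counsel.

31% of $1,037,450 = $321,609.50
That exceeds the $144,000 minimum.

$321,609.50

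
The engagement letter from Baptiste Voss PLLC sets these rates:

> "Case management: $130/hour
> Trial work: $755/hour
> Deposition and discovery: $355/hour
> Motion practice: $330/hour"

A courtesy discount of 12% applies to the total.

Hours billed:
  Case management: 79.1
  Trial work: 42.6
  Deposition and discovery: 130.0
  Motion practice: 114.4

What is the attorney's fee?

Case management: 79.1 × $130 = $10,283.00
Trial work: 42.6 × $755 = $32,163.00
Deposition and discovery: 130.0 × $355 = $46,150.00
Motion practice: 114.4 × $330 = $37,752.00
Subtotal: $126,348.00
Less 12% discount: −$15,161.76
Total: $126,348.00 − $15,161.76 = $111,186.24

$111,186.24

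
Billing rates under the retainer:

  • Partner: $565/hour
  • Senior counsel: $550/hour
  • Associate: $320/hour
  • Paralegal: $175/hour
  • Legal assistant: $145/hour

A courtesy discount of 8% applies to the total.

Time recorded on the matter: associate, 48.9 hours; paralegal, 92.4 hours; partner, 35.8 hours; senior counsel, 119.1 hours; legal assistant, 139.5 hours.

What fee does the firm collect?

$126,755.30

Partner: 35.8 × $565 = $20,227.00
Senior counsel: 119.1 × $550 = $65,505.00
Associate: 48.9 × $320 = $15,648.00
Paralegal: 92.4 × $175 = $16,170.00
Legal assistant: 139.5 × $145 = $20,227.50
Subtotal: $137,777.50
Less 8% discount: −$11,022.20
Total: $137,777.50 − $11,022.20 = $126,755.30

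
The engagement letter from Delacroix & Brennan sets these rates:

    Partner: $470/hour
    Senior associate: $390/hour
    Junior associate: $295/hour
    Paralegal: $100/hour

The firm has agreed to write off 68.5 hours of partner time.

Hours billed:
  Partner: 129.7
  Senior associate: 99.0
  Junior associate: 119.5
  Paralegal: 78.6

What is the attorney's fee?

$110,486.50

Partner: 129.7 × $470 = $60,959.00
Senior associate: 99.0 × $390 = $38,610.00
Junior associate: 119.5 × $295 = $35,252.50
Paralegal: 78.6 × $100 = $7,860.00
Subtotal: $142,681.50
Write-off: 68.5 × $470 = $32,195.00
Total: $142,681.50 − $32,195.00 = $110,486.50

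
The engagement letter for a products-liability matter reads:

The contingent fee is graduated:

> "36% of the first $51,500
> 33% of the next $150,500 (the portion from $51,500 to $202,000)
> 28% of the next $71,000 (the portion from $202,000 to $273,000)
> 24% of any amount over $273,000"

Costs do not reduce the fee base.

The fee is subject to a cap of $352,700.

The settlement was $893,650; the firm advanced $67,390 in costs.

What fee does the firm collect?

$237,041.00

Fee base is the gross recovery, $893,650; costs are reimbursed separately.
First $51,500 at 36% = $18,540.00
Next $150,500 at 33% = $49,665.00
Next $71,000 at 28% = $19,880.00
Remaining $620,650 at 24% = $148,956.00
Fee: $18,540.00 + $49,665.00 + $19,880.00 + $148,956.00 = $237,041.00
$237,041.00 is under the $352,700 cap.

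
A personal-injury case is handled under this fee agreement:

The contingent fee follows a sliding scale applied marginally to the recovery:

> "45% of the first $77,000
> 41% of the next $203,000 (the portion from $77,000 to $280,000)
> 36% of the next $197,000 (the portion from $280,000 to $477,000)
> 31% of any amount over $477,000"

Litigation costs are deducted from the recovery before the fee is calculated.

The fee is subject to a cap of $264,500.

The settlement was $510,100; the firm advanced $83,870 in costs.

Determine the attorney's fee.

Fee base (net of costs): $510,100 − $83,870 = $426,230
First $77,000 at 45% = $34,650.00
Next $203,000 at 41% = $83,230.00
Remaining $146,230 at 36% = $52,642.80
Fee: $34,650.00 + $83,230.00 + $52,642.80 = $170,522.80
$170,522.80 is under the $264,500 cap.

$170,522.80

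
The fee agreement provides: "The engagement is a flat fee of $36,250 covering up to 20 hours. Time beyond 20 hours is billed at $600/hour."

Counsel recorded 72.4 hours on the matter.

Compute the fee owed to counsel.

$67,690.00

Flat fee: $36,250.00
Excess hours: 72.4 − 20 = 52.4
Overrun: 52.4 × $600 = $31,440.00
Total: $36,250.00 + $31,440.00 = $67,690.00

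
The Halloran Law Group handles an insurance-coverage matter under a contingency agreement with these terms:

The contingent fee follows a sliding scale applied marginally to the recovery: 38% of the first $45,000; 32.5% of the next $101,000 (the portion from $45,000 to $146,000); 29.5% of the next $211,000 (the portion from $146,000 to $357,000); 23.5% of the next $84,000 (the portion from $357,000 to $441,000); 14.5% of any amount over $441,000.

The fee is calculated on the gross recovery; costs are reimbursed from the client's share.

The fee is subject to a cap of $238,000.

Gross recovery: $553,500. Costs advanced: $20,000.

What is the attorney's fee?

$148,222.50

Fee base is the gross recovery, $553,500; costs are reimbursed separately.
First $45,000 at 38% = $17,100.00
Next $101,000 at 32.5% = $32,825.00
Next $211,000 at 29.5% = $62,245.00
Next $84,000 at 23.5% = $19,740.00
Remaining $112,500 at 14.5% = $16,312.50
Fee: $17,100.00 + $32,825.00 + $62,245.00 + $19,740.00 + $16,312.50 = $148,222.50
$148,222.50 is under the $238,000 cap.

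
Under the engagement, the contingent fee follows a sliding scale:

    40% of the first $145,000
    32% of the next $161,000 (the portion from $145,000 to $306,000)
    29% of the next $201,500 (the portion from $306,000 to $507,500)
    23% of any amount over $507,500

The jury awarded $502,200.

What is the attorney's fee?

First $145,000 at 40% = $58,000.00
Next $161,000 at 32% = $51,520.00
Remaining $196,200 at 29% = $56,898.00
Fee: $58,000.00 + $51,520.00 + $56,898.00 = $166,418.00

$166,418.00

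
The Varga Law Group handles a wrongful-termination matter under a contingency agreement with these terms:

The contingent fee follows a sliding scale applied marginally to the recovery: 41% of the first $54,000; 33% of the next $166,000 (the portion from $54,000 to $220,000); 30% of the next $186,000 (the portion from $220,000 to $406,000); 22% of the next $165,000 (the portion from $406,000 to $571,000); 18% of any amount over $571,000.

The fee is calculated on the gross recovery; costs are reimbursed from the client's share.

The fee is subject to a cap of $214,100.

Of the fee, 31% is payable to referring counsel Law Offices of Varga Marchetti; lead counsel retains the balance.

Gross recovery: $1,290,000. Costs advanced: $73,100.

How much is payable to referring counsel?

$66,371.00

Fee base is the gross recovery, $1,290,000; costs are reimbursed separately.
First $54,000 at 41% = $22,140.00
Next $166,000 at 33% = $54,780.00
Next $186,000 at 30% = $55,800.00
Next $165,000 at 22% = $36,300.00
Remaining $719,000 at 18% = $129,420.00
Fee: $22,140.00 + $54,780.00 + $55,800.00 + $36,300.00 + $129,420.00 = $298,440.00
$298,440.00 exceeds the $214,100 cap, so the fee is capped at $214,100.00.
Referral share: 31% of $214,100.00 = $66,371.00; lead counsel retains $214,100.00 − $66,371.00 = $147,729.00.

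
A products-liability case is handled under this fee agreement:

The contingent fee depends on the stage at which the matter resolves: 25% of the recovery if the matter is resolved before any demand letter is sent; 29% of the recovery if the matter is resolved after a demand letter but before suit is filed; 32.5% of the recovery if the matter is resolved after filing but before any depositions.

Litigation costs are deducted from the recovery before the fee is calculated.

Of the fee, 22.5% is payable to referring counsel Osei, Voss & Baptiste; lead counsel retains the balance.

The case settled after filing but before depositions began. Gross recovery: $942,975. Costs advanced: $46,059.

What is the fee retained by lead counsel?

$225,910.72

Fee base (net of costs): $942,975 − $46,059 = $896,916
The matter settled after filing but before depositions began, so the 32.5% rate applies.
$896,916 × 32.5% = $291,497.70
Referral share: 22.5% of $291,497.70 = $65,586.98; lead counsel retains $291,497.70 − $65,586.98 = $225,910.72.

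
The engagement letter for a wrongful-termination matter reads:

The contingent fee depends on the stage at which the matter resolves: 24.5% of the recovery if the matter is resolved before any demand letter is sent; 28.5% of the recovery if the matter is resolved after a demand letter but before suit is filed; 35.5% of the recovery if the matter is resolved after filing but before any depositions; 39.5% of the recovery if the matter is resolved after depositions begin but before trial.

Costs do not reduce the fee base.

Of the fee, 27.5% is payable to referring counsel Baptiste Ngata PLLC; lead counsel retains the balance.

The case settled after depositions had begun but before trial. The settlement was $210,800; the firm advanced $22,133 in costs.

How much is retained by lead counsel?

Fee base is the gross recovery, $210,800; costs are reimbursed separately.
The matter settled after depositions had begun but before trial, so the 39.5% rate applies.
$210,800 × 39.5% = $83,266.00
Referral share: 27.5% of $83,266.00 = $22,898.15; lead counsel retains $83,266.00 − $22,898.15 = $60,367.85.

$60,367.85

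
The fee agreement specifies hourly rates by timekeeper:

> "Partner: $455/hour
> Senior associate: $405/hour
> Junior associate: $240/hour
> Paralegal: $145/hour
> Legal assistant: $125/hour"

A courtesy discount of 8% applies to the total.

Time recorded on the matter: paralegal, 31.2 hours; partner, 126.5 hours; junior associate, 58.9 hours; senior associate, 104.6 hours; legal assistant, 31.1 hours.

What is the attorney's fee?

$112,670.56

Partner: 126.5 × $455 = $57,557.50
Senior associate: 104.6 × $405 = $42,363.00
Junior associate: 58.9 × $240 = $14,136.00
Paralegal: 31.2 × $145 = $4,524.00
Legal assistant: 31.1 × $125 = $3,887.50
Subtotal: $122,468.00
Less 8% discount: −$9,797.44
Total: $122,468.00 − $9,797.44 = $112,670.56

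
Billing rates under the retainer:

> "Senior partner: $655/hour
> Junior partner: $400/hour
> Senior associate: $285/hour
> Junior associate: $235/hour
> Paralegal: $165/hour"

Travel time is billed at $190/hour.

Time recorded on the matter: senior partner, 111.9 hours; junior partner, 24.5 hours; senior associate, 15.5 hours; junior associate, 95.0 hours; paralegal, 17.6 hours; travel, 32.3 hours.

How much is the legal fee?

$118,878.00

Senior partner: 111.9 × $655 = $73,294.50
Junior partner: 24.5 × $400 = $9,800.00
Senior associate: 15.5 × $285 = $4,417.50
Junior associate: 95.0 × $235 = $22,325.00
Paralegal: 17.6 × $165 = $2,904.00
Subtotal: $73,294.50 + $9,800.00 + $4,417.50 + $22,325.00 + $2,904.00 = $112,741.00
Travel: 32.3 × $190 = $6,137.00
Total: $112,741.00 + $6,137.00 = $118,878.00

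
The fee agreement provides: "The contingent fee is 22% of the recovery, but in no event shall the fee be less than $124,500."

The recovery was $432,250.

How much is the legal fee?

$124,500.00

22% of $432,250 = $95,095.00
That is below the $124,500 minimum, so the minimum applies.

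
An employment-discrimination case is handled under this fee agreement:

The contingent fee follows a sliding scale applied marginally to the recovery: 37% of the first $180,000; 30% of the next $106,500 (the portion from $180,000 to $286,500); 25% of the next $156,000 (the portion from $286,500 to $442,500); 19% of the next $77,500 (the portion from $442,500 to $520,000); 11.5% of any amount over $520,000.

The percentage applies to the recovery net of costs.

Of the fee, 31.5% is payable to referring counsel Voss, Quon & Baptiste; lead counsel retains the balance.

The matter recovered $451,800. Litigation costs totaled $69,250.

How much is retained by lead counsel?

Fee base (net of costs): $451,800 − $69,250 = $382,550
First $180,000 at 37% = $66,600.00
Next $106,500 at 30% = $31,950.00
Remaining $96,050 at 25% = $24,012.50
Fee: $66,600.00 + $31,950.00 + $24,012.50 = $122,562.50
Referral share: 31.5% of $122,562.50 = $38,607.19; lead counsel retains $122,562.50 − $38,607.19 = $83,955.31.

$83,955.31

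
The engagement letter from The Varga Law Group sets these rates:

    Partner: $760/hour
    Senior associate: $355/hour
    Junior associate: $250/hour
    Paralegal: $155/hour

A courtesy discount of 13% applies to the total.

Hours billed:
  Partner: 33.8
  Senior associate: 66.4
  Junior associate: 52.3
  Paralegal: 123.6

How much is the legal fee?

Partner: 33.8 × $760 = $25,688.00
Senior associate: 66.4 × $355 = $23,572.00
Junior associate: 52.3 × $250 = $13,075.00
Paralegal: 123.6 × $155 = $19,158.00
Subtotal: $81,493.00
Less 13% discount: −$10,594.09
Total: $81,493.00 − $10,594.09 = $70,898.91

$70,898.91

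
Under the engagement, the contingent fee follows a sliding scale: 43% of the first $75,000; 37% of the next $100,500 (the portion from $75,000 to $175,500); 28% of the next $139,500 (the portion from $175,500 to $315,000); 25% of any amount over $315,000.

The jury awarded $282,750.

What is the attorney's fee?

First $75,000 at 43% = $32,250.00
Next $100,500 at 37% = $37,185.00
Remaining $107,250 at 28% = $30,030.00
Fee: $32,250.00 + $37,185.00 + $30,030.00 = $99,465.00

$99,465.00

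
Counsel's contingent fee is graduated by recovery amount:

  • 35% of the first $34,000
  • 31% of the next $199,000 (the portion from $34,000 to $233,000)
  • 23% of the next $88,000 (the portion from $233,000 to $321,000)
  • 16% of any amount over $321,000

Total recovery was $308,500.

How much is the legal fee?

First $34,000 at 35% = $11,900.00
Next $199,000 at 31% = $61,690.00
Remaining $75,500 at 23% = $17,365.00
Fee: $11,900.00 + $61,690.00 + $17,365.00 = $90,955.00

$90,955.00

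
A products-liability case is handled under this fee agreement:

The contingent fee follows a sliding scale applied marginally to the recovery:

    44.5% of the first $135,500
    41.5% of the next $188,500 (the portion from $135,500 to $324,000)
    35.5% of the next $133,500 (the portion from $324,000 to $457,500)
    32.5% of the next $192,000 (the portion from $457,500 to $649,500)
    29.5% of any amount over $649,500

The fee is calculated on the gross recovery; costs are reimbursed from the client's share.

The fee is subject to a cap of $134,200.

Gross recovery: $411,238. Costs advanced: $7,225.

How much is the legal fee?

$134,200.00

Fee base is the gross recovery, $411,238; costs are reimbursed separately.
First $135,500 at 44.5% = $60,297.50
Next $188,500 at 41.5% = $78,227.50
Remaining $87,238 at 35.5% = $30,969.49
Fee: $60,297.50 + $78,227.50 + $30,969.49 = $169,494.49
$169,494.49 exceeds the $134,200 cap, so the fee is capped at $134,200.00.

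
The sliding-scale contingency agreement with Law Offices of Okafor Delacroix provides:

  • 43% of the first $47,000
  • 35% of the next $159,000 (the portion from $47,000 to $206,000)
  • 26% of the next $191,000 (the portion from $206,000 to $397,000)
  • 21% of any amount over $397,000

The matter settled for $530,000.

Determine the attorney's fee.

First $47,000 at 43% = $20,210.00
Next $159,000 at 35% = $55,650.00
Next $191,000 at 26% = $49,660.00
Remaining $133,000 at 21% = $27,930.00
Fee: $20,210.00 + $55,650.00 + $49,660.00 + $27,930.00 = $153,450.00

$153,450.00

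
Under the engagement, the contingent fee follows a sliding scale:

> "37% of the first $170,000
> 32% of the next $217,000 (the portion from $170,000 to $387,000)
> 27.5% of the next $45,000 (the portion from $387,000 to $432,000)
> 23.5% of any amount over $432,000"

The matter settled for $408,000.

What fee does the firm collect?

First $170,000 at 37% = $62,900.00
Next $217,000 at 32% = $69,440.00
Remaining $21,000 at 27.5% = $5,775.00
Fee: $62,900.00 + $69,440.00 + $5,775.00 = $138,115.00

$138,115.00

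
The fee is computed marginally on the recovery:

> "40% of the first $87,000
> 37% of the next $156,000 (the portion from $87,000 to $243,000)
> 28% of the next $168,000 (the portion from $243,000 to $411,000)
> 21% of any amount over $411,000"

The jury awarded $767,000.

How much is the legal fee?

$214,320.00

First $87,000 at 40% = $34,800.00
Next $156,000 at 37% = $57,720.00
Next $168,000 at 28% = $47,040.00
Remaining $356,000 at 21% = $74,760.00
Fee: $34,800.00 + $57,720.00 + $47,040.00 + $74,760.00 = $214,320.00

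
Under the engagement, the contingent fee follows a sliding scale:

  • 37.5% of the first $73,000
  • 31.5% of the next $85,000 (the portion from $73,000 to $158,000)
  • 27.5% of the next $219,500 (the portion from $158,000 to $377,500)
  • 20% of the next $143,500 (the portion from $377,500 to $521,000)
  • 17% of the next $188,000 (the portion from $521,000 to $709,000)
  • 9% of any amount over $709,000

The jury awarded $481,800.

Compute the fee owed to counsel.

$135,372.50

First $73,000 at 37.5% = $27,375.00
Next $85,000 at 31.5% = $26,775.00
Next $219,500 at 27.5% = $60,362.50
Remaining $104,300 at 20% = $20,860.00
Fee: $27,375.00 + $26,775.00 + $60,362.50 + $20,860.00 = $135,372.50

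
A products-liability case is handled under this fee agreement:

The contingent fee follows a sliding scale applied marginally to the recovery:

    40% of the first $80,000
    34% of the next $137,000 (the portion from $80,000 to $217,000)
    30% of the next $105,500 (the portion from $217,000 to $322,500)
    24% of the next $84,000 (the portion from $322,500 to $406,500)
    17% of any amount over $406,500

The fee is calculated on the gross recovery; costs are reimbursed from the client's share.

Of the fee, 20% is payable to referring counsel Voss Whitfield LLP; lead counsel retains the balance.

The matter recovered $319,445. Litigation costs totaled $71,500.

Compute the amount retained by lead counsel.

$87,450.80

Fee base is the gross recovery, $319,445; costs are reimbursed separately.
First $80,000 at 40% = $32,000.00
Next $137,000 at 34% = $46,580.00
Remaining $102,445 at 30% = $30,733.50
Fee: $32,000.00 + $46,580.00 + $30,733.50 = $109,313.50
Referral share: 20% of $109,313.50 = $21,862.70; lead counsel retains $109,313.50 − $21,862.70 = $87,450.80.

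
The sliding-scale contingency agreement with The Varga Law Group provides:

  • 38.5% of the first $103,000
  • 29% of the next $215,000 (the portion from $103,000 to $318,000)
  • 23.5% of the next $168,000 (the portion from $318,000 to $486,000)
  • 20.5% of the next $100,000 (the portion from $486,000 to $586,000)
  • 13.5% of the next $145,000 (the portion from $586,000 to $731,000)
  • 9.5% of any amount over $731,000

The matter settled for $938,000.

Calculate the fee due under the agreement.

First $103,000 at 38.5% = $39,655.00
Next $215,000 at 29% = $62,350.00
Next $168,000 at 23.5% = $39,480.00
Next $100,000 at 20.5% = $20,500.00
Next $145,000 at 13.5% = $19,575.00
Remaining $207,000 at 9.5% = $19,665.00
Fee: $39,655.00 + $62,350.00 + $39,480.00 + $20,500.00 + $19,575.00 + $19,665.00 = $201,225.00

$201,225.00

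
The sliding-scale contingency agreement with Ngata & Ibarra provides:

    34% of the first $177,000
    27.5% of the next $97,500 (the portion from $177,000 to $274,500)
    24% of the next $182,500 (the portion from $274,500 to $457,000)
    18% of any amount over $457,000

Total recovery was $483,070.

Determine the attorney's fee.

$135,485.10

First $177,000 at 34% = $60,180.00
Next $97,500 at 27.5% = $26,812.50
Next $182,500 at 24% = $43,800.00
Remaining $26,070 at 18% = $4,692.60
Fee: $60,180.00 + $26,812.50 + $43,800.00 + $4,692.60 = $135,485.10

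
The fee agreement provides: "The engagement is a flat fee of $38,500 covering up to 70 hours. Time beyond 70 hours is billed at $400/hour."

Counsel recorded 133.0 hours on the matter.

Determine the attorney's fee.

Flat fee: $38,500.00
Excess hours: 133.0 − 70 = 63.0
Overrun: 63.0 × $400 = $25,200.00
Total: $38,500.00 + $25,200.00 = $63,700.00

$63,700.00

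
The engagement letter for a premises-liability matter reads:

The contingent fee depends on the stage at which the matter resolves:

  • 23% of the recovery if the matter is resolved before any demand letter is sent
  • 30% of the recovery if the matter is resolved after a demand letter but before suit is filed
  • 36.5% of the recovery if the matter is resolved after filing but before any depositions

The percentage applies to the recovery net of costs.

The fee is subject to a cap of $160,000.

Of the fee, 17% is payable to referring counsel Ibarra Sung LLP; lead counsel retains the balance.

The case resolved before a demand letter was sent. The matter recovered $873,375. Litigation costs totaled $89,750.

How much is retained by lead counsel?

Fee base (net of costs): $873,375 − $89,750 = $783,625
The matter resolved before a demand letter was sent, so the 23% rate applies.
$783,625 × 23% = $180,233.75
$180,233.75 exceeds the $160,000 cap, so the fee is capped at $160,000.00.
Referral share: 17% of $160,000.00 = $27,200.00; lead counsel retains $160,000.00 − $27,200.00 = $132,800.00.

$132,800.00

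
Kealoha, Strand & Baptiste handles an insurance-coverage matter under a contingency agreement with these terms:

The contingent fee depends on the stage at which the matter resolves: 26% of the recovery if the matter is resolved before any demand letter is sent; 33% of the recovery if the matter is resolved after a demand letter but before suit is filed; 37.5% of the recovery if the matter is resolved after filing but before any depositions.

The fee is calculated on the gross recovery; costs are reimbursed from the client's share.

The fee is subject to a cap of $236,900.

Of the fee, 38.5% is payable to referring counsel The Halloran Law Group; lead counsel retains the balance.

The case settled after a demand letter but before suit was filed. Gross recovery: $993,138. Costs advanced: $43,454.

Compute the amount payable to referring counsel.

Fee base is the gross recovery, $993,138; costs are reimbursed separately.
The matter settled after a demand letter but before suit was filed, so the 33% rate applies.
$993,138 × 33% = $327,735.54
$327,735.54 exceeds the $236,900 cap, so the fee is capped at $236,900.00.
Referral share: 38.5% of $236,900.00 = $91,206.50; lead counsel retains $236,900.00 − $91,206.50 = $145,693.50.

$91,206.50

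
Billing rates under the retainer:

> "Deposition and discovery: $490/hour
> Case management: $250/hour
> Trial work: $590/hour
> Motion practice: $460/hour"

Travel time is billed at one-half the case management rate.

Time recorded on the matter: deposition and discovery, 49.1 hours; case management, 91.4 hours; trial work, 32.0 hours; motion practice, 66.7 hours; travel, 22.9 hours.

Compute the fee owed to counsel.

$99,333.50

Deposition and discovery: 49.1 × $490 = $24,059.00
Case management: 91.4 × $250 = $22,850.00
Trial work: 32.0 × $590 = $18,880.00
Motion practice: 66.7 × $460 = $30,682.00
Subtotal: $24,059.00 + $22,850.00 + $18,880.00 + $30,682.00 = $96,471.00
Travel: 22.9 × ($250 ÷ 2) = 22.9 × $125.00 = $2,862.50
Total: $96,471.00 + $2,862.50 = $99,333.50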